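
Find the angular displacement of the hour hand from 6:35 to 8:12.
The hour hand moves 0.5 degrees per minute.
Time elapsed: 8:12 - 6:35 = 97 minutes
Angular displacement: 97 x 0.5 = 48.5 degrees

Final answer: 48.5 degrees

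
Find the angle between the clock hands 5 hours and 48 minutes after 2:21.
First find the time 5 hours and 48 minutes after 2:21.
Total minutes: 2 x 60 + 21 + 5 x 60 + 48 = 489.
489 mod 720 = 489 minutes = 8:09.
Now compute the angle at 8:09:
Hour hand: 8 x 30 + 9 x 0.5 = 244.5 degrees
Minute hand: 9 x 6 = 54 degrees
Difference: |244.5 - 54| = 190.5 degrees
Smaller angle: 360 - 190.5 = 169.5 degrees

Final answer: 169.5 degrees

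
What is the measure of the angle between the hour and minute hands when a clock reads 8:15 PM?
Hour hand position: 8 x 30 + 15 x 0.5 = 247.5 degrees
Minute hand position: 15 x 6 = 90 degrees
Difference: |247.5 - 90| = 157.5 degrees
The angle between the hands is 157.5 degrees

Final answer: 157.5 degrees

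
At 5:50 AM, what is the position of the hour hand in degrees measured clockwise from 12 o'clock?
The hour hand moves 30 degrees per hour and 0.5 degrees per minute.
At 5:50: (5) x 30 + 50 x 0.5 = 150 + 25 = 175 degrees

Final answer: 175 degrees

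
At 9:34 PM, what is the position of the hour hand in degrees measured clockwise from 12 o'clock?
The hour hand moves 30 degrees per hour and 0.5 degrees per minute.
At 9:34: (9) x 30 + 34 x 0.5 = 270 + 17 = 287 degrees

Final answer: 287 degrees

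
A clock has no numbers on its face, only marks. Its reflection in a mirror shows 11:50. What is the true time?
Reflection across the vertical (12-6) axis maps a hand at angle A degrees to (360 - A) degrees, which sends a reading of T minutes past 12:00 to (720 - T) minutes past 12:00.
Mirror reads 11:50 = 710 minutes past 12:00.
Actual time: (720 - 710) mod 720 = 10 minutes = 12:10.

Final answer: 12:10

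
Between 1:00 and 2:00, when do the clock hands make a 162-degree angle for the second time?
At t minutes past 1:00, the hour hand is at 30 x 1 + 0.5t degrees and the minute hand is at 6t degrees.
The smaller angle between them is 162 degrees when |30H - 5.5t| = 162 or |30H - 5.5t| = 198.
With H = 1, solve 30 x 1 - 5.5t = +/- target for each target:
  t = (30 x 1 - 162) / 5.5 = -24 (outside (0, 60))
  t = (30 x 1 + 162) / 5.5 = 34.91
  t = (30 x 1 - 198) / 5.5 = -30.55 (outside (0, 60))
  t = (30 x 1 + 198) / 5.5 = 41.45
Valid solutions in (0, 60): {34.91, 41.45} minutes.
The second occurrence is t = 41.45 minutes.
The hands form a 162-degree angle at 41.45 minutes past 1:00.

Final answer: 41.45 minutes past 1:00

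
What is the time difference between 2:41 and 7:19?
From 2:41 to 7:19:
(7 x 60 + 19) - (2 x 60 + 41) = 439 - 161 = 278 minutes
= 4 hours and 38 minutes

Final answer: 4 hours and 38 minutes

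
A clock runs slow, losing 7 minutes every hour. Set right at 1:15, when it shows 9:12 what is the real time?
For every 60 true minutes, the faulty clock advances 53 minutes, so 1 faulty-clock minute corresponds to 60/53 true minutes.
From 1:15 to 9:12 on the faulty dial is 477 minutes.
True elapsed: 477 x 60/53 = 540 minutes = 9 hours.
True time: 1:15 + 9 hours = 10:15.

Final answer: 10:15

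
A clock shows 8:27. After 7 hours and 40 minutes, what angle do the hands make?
First find the time 7 hours and 40 minutes after 8:27.
Total minutes: 8 x 60 + 27 + 7 x 60 + 40 = 967.
967 mod 720 = 247 minutes = 4:07.
Now compute the angle at 4:07:
Hour hand: 4 x 30 + 7 x 0.5 = 123.5 degrees
Minute hand: 7 x 6 = 42 degrees
Difference: |123.5 - 42| = 81.5 degrees
The angle is 81.5 degrees

Final answer: 81.5 degrees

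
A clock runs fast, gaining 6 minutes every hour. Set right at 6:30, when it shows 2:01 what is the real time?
For every 60 true minutes, the faulty clock advances 66 minutes, so 1 faulty-clock minute corresponds to 60/66 true minutes.
From 6:30 to 2:01 on the faulty dial is 451 minutes.
True elapsed: 451 x 60/66 = 410 minutes = 6 hours and 50 minutes.
True time: 6:30 + 6 hours and 50 minutes = 1:20.

Final answer: 1:20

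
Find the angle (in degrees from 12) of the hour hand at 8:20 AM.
The hour hand moves 30 degrees per hour and 0.5 degrees per minute.
At 8:20: (8) x 30 + 20 x 0.5 = 240 + 10 = 250 degrees

Final answer: 250 degrees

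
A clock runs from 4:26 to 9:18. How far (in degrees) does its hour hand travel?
The hour hand moves 0.5 degrees per minute.
Time elapsed: 9:18 - 4:26 = 292 minutes
Angular displacement: 292 x 0.5 = 146 degrees

Final answer: 146 degrees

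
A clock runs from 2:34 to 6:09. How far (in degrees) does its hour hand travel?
The hour hand moves 0.5 degrees per minute.
Time elapsed: 6:09 - 2:34 = 215 minutes
Angular displacement: 215 x 0.5 = 107.5 degrees

Final answer: 107.5 degrees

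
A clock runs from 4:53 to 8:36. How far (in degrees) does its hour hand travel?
The hour hand moves 0.5 degrees per minute.
Time elapsed: 8:36 - 4:53 = 223 minutes
Angular displacement: 223 x 0.5 = 111.5 degrees

Final answer: 111.5 degrees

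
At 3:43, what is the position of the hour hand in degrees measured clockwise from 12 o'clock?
The hour hand moves 30 degrees per hour and 0.5 degrees per minute.
At 3:43: (3) x 30 + 43 x 0.5 = 90 + 21.5 = 111.5 degrees

Final answer: 111.5 degrees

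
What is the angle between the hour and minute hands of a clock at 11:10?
Hour hand position: 11 x 30 + 10 x 0.5 = 335 degrees
Minute hand position: 10 x 6 = 60 degrees
Difference: |335 - 60| = 275 degrees
Since 275 > 180, the smaller angle is 360 - 275 = 85 degrees

Final answer: 85 degrees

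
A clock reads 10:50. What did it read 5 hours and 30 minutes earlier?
Starting time: 10:50 = 650 total minutes past 12:00
Subtracting: 5 hours and 30 minutes = 330 minutes
650 - 330 = 320 minutes
= 5 hours and 20 minutes past 12:00 = 5:20

Final answer: 5:20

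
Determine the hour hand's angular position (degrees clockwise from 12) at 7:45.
The hour hand moves 30 degrees per hour and 0.5 degrees per minute.
At 7:45: (7) x 30 + 45 x 0.5 = 210 + 22.5 = 232.5 degrees

Final answer: 232.5 degrees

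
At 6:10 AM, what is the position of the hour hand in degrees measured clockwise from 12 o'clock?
The hour hand moves 30 degrees per hour and 0.5 degrees per minute.
At 6:10: (6) x 30 + 10 x 0.5 = 180 + 5 = 185 degrees

Final answer: 185 degrees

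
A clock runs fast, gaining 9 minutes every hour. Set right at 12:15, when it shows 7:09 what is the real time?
For every 60 true minutes, the faulty clock advances 69 minutes, so 1 faulty-clock minute corresponds to 60/69 true minutes.
From 12:15 to 7:09 on the faulty dial is 414 minutes.
True elapsed: 414 x 60/69 = 360 minutes = 6 hours.
True time: 12:15 + 6 hours = 6:15.

Final answer: 6:15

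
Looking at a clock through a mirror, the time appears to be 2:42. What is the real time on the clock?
Reflection across the vertical (12-6) axis maps a hand at angle A degrees to (360 - A) degrees, which sends a reading of T minutes past 12:00 to (720 - T) minutes past 12:00.
Mirror reads 2:42 = 162 minutes past 12:00.
Actual time: (720 - 162) mod 720 = 558 minutes = 9:18.

Final answer: 9:18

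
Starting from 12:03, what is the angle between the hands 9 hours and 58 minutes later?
First find the time 9 hours and 58 minutes after 12:03.
Total minutes: 12 x 60 + 3 + 9 x 60 + 58 = 1321.
1321 mod 720 = 601 minutes = 10:01.
Now compute the angle at 10:01:
Hour hand: 10 x 30 + 1 x 0.5 = 300.5 degrees
Minute hand: 1 x 6 = 6 degrees
Difference: |300.5 - 6| = 294.5 degrees
Smaller angle: 360 - 294.5 = 65.5 degrees

Final answer: 65.5 degrees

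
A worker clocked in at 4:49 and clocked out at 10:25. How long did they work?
From 4:49 to 10:25:
(10 x 60 + 25) - (4 x 60 + 49) = 625 - 289 = 336 minutes
= 5 hours and 36 minutes

Final answer: 5 hours and 36 minutes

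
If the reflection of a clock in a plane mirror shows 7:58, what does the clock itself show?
Reflection across the vertical (12-6) axis maps a hand at angle A degrees to (360 - A) degrees, which sends a reading of T minutes past 12:00 to (720 - T) minutes past 12:00.
Mirror reads 7:58 = 478 minutes past 12:00.
Actual time: (720 - 478) mod 720 = 242 minutes = 4:02.

Final answer: 4:02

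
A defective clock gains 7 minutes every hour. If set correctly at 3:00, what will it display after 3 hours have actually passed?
For every 60 true minutes, the faulty clock advances 60 + 7 = 67 minutes.
True elapsed: 3 hours = 180 minutes.
Faulty clock advances: 180 x 67/60 = 201 minutes (drift: 21 minutes ahead).
Shown time: 3:00 + 201 minutes = 6:21.

Final answer: 6:21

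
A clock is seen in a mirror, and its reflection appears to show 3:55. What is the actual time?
Reflection across the vertical (12-6) axis maps a hand at angle A degrees to (360 - A) degrees, which sends a reading of T minutes past 12:00 to (720 - T) minutes past 12:00.
Mirror reads 3:55 = 235 minutes past 12:00.
Actual time: (720 - 235) mod 720 = 485 minutes = 8:05.

Final answer: 8:05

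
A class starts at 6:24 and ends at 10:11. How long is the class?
From 6:24 to 10:11:
(10 x 60 + 11) - (6 x 60 + 24) = 611 - 384 = 227 minutes
= 3 hours and 47 minutes

Final answer: 3 hours and 47 minutes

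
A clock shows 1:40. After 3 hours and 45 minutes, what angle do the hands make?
First find the time 3 hours and 45 minutes after 1:40.
Total minutes: 1 x 60 + 40 + 3 x 60 + 45 = 325.
325 mod 720 = 325 minutes = 5:25.
Now compute the angle at 5:25:
Hour hand: 5 x 30 + 25 x 0.5 = 162.5 degrees
Minute hand: 25 x 6 = 150 degrees
Difference: |162.5 - 150| = 12.5 degrees
The angle is 12.5 degrees

Final answer: 12.5 degrees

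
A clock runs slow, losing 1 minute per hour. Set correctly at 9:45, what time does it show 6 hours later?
For every 60 true minutes, the faulty clock advances 60 - 1 = 59 minutes.
True elapsed: 6 hours = 360 minutes.
Faulty clock advances: 360 x 59/60 = 354 minutes (drift: 6 minutes behind).
Shown time: 9:45 + 354 minutes = 3:39.

Final answer: 3:39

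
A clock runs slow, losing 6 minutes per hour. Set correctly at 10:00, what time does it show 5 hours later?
For every 60 true minutes, the faulty clock advances 60 - 6 = 54 minutes.
True elapsed: 5 hours = 300 minutes.
Faulty clock advances: 300 x 54/60 = 270 minutes (drift: 30 minutes behind).
Shown time: 10:00 + 270 minutes = 2:30.

Final answer: 2:30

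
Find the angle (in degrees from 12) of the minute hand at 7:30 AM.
The minute hand moves 6 degrees per minute.
At 7:30: 30 x 6 = 180 degrees

Final answer: 180 degrees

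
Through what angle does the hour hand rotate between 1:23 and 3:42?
The hour hand moves 0.5 degrees per minute.
Time elapsed: 3:42 - 1:23 = 139 minutes
Angular displacement: 139 x 0.5 = 69.5 degrees

Final answer: 69.5 degrees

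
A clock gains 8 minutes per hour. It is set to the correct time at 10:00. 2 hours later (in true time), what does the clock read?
For every 60 true minutes, the faulty clock advances 60 + 8 = 68 minutes.
True elapsed: 2 hours = 120 minutes.
Faulty clock advances: 120 x 68/60 = 136 minutes (drift: 16 minutes ahead).
Shown time: 10:00 + 136 minutes = 12:16.

Final answer: 12:16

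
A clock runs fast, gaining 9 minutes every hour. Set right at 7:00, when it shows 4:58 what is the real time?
For every 60 true minutes, the faulty clock advances 69 minutes, so 1 faulty-clock minute corresponds to 60/69 true minutes.
From 7:00 to 4:58 on the faulty dial is 598 minutes.
True elapsed: 598 x 60/69 = 520 minutes = 8 hours and 40 minutes.
True time: 7:00 + 8 hours and 40 minutes = 3:40.

Final answer: 3:40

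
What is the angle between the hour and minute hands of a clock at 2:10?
Hour hand position: 2 x 30 + 10 x 0.5 = 65 degrees
Minute hand position: 10 x 6 = 60 degrees
Difference: |65 - 60| = 5 degrees
The angle between the hands is 5 degrees

Final answer: 5 degrees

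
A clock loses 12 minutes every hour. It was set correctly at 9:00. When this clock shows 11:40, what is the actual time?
For every 60 true minutes, the faulty clock advances 48 minutes, so 1 faulty-clock minute corresponds to 60/48 true minutes.
From 9:00 to 11:40 on the faulty dial is 160 minutes.
True elapsed: 160 x 60/48 = 200 minutes = 3 hours and 20 minutes.
True time: 9:00 + 3 hours and 20 minutes = 12:20.

Final answer: 12:20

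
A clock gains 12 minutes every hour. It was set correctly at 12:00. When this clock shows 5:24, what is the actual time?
For every 60 true minutes, the faulty clock advances 72 minutes, so 1 faulty-clock minute corresponds to 60/72 true minutes.
From 12:00 to 5:24 on the faulty dial is 324 minutes.
True elapsed: 324 x 60/72 = 270 minutes = 4 hours and 30 minutes.
True time: 12:00 + 4 hours and 30 minutes = 4:30.

Final answer: 4:30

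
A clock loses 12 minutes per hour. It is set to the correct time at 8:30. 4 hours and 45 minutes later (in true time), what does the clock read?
For every 60 true minutes, the faulty clock advances 60 - 12 = 48 minutes.
True elapsed: 4 hours and 45 minutes = 285 minutes.
Faulty clock advances: 285 x 48/60 = 228 minutes (drift: 57 minutes behind).
Shown time: 8:30 + 228 minutes = 12:18.

Final answer: 12:18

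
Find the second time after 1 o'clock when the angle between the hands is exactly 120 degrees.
At t minutes past 1:00, the hour hand is at 30 x 1 + 0.5t degrees and the minute hand is at 6t degrees.
The smaller angle between them is 120 degrees when |30H - 5.5t| = 120 or |30H - 5.5t| = 240.
With H = 1, solve 30 x 1 - 5.5t = +/- target for each target:
  t = (30 x 1 - 120) / 5.5 = -16.36 (outside (0, 60))
  t = (30 x 1 + 120) / 5.5 = 27.27
  t = (30 x 1 - 240) / 5.5 = -38.18 (outside (0, 60))
  t = (30 x 1 + 240) / 5.5 = 49.09
Valid solutions in (0, 60): {27.27, 49.09} minutes.
The second occurrence is t = 49.09 minutes.
The hands form a 120-degree angle at 49.09 minutes past 1:00.

Final answer: 49.09 minutes past 1:00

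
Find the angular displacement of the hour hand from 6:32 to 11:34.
The hour hand moves 0.5 degrees per minute.
Time elapsed: 11:34 - 6:32 = 302 minutes
Angular displacement: 302 x 0.5 = 151 degrees

Final answer: 151 degrees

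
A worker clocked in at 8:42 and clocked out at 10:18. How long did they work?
From 8:42 to 10:18:
(10 x 60 + 18) - (8 x 60 + 42) = 618 - 522 = 96 minutes
= 1 hour and 36 minutes

Final answer: 1 hour and 36 minutes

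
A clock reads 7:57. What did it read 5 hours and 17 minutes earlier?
Starting time: 7:57 = 477 total minutes past 12:00
Subtracting: 5 hours and 17 minutes = 317 minutes
477 - 317 = 160 minutes
= 2 hours and 40 minutes past 12:00 = 2:40

Final answer: 2:40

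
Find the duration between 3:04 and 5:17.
From 3:04 to 5:17:
(5 x 60 + 17) - (3 x 60 + 4) = 317 - 184 = 133 minutes
= 2 hours and 13 minutes

Final answer: 2 hours and 13 minutes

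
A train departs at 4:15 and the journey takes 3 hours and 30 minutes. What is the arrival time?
Starting time: 4:15
Adding 30 minutes to 15 minutes: 15 + 30 = 45 minutes
Adding 3 hours: 4 + 3 = 7
Final time: 7:45

Final answer: 7:45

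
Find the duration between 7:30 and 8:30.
From 7:30 to 8:30:
(8 x 60 + 30) - (7 x 60 + 30) = 510 - 450 = 60 minutes
= 1 hour

Final answer: 1 hour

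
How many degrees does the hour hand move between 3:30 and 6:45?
The hour hand moves 0.5 degrees per minute.
Time elapsed: 6:45 - 3:30 = 195 minutes
Angular displacement: 195 x 0.5 = 97.5 degrees

Final answer: 97.5 degrees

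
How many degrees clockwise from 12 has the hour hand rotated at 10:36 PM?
The hour hand moves 30 degrees per hour and 0.5 degrees per minute.
At 10:36: (10) x 30 + 36 x 0.5 = 300 + 18 = 318 degrees

Final answer: 318 degrees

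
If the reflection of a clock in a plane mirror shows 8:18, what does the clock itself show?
Reflection across the vertical (12-6) axis maps a hand at angle A degrees to (360 - A) degrees, which sends a reading of T minutes past 12:00 to (720 - T) minutes past 12:00.
Mirror reads 8:18 = 498 minutes past 12:00.
Actual time: (720 - 498) mod 720 = 222 minutes = 3:42.

Final answer: 3:42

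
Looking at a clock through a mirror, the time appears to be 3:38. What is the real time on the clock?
Reflection across the vertical (12-6) axis maps a hand at angle A degrees to (360 - A) degrees, which sends a reading of T minutes past 12:00 to (720 - T) minutes past 12:00.
Mirror reads 3:38 = 218 minutes past 12:00.
Actual time: (720 - 218) mod 720 = 502 minutes = 8:22.

Final answer: 8:22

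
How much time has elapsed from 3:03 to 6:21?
From 3:03 to 6:21:
(6 x 60 + 21) - (3 x 60 + 3) = 381 - 183 = 198 minutes
= 3 hours and 18 minutes

Final answer: 3 hours and 18 minutes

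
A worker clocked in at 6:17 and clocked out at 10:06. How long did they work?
From 6:17 to 10:06:
(10 x 60 + 6) - (6 x 60 + 17) = 606 - 377 = 229 minutes
= 3 hours and 49 minutes

Final answer: 3 hours and 49 minutes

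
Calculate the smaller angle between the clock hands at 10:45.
Hour hand position: 10 x 30 + 45 x 0.5 = 322.5 degrees
Minute hand position: 45 x 6 = 270 degrees
Difference: |322.5 - 270| = 52.5 degrees
The angle between the hands is 52.5 degrees

Final answer: 52.5 degrees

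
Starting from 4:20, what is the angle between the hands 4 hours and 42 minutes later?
First find the time 4 hours and 42 minutes after 4:20.
Total minutes: 4 x 60 + 20 + 4 x 60 + 42 = 542.
542 mod 720 = 542 minutes = 9:02.
Now compute the angle at 9:02:
Hour hand: 9 x 30 + 2 x 0.5 = 271 degrees
Minute hand: 2 x 6 = 12 degrees
Difference: |271 - 12| = 259 degrees
Smaller angle: 360 - 259 = 101 degrees

Final answer: 101 degrees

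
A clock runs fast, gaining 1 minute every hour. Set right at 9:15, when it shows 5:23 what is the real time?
For every 60 true minutes, the faulty clock advances 61 minutes, so 1 faulty-clock minute corresponds to 60/61 true minutes.
From 9:15 to 5:23 on the faulty dial is 488 minutes.
True elapsed: 488 x 60/61 = 480 minutes = 8 hours.
True time: 9:15 + 8 hours = 5:15.

Final answer: 5:15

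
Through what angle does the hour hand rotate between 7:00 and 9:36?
The hour hand moves 0.5 degrees per minute.
Time elapsed: 9:36 - 7:00 = 156 minutes
Angular displacement: 156 x 0.5 = 78 degrees

Final answer: 78 degrees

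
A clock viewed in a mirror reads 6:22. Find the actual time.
Reflection across the vertical (12-6) axis maps a hand at angle A degrees to (360 - A) degrees, which sends a reading of T minutes past 12:00 to (720 - T) minutes past 12:00.
Mirror reads 6:22 = 382 minutes past 12:00.
Actual time: (720 - 382) mod 720 = 338 minutes = 5:38.

Final answer: 5:38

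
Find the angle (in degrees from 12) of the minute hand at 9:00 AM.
The minute hand moves 6 degrees per minute.
At 9:00: 0 x 6 = 0 degrees

Final answer: 0 degrees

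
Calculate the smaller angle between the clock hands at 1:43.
Hour hand position: 1 x 30 + 43 x 0.5 = 51.5 degrees
Minute hand position: 43 x 6 = 258 degrees
Difference: |51.5 - 258| = 206.5 degrees
Since 206.5 > 180, the smaller angle is 360 - 206.5 = 153.5 degrees

Final answer: 153.5 degrees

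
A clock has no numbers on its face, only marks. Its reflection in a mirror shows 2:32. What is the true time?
Reflection across the vertical (12-6) axis maps a hand at angle A degrees to (360 - A) degrees, which sends a reading of T minutes past 12:00 to (720 - T) minutes past 12:00.
Mirror reads 2:32 = 152 minutes past 12:00.
Actual time: (720 - 152) mod 720 = 568 minutes = 9:28.

Final answer: 9:28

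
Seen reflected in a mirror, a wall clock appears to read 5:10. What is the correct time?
Reflection across the vertical (12-6) axis maps a hand at angle A degrees to (360 - A) degrees, which sends a reading of T minutes past 12:00 to (720 - T) minutes past 12:00.
Mirror reads 5:10 = 310 minutes past 12:00.
Actual time: (720 - 310) mod 720 = 410 minutes = 6:50.

Final answer: 6:50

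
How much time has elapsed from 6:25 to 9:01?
From 6:25 to 9:01:
(9 x 60 + 1) - (6 x 60 + 25) = 541 - 385 = 156 minutes
= 2 hours and 36 minutes

Final answer: 2 hours and 36 minutes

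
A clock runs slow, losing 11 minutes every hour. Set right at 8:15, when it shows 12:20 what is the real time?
For every 60 true minutes, the faulty clock advances 49 minutes, so 1 faulty-clock minute corresponds to 60/49 true minutes.
From 8:15 to 12:20 on the faulty dial is 245 minutes.
True elapsed: 245 x 60/49 = 300 minutes = 5 hours.
True time: 8:15 + 5 hours = 1:15.

Final answer: 1:15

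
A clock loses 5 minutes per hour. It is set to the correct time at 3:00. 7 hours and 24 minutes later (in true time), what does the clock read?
For every 60 true minutes, the faulty clock advances 60 - 5 = 55 minutes.
True elapsed: 7 hours and 24 minutes = 444 minutes.
Faulty clock advances: 444 x 55/60 = 407 minutes (drift: 37 minutes behind).
Shown time: 3:00 + 407 minutes = 9:47.

Final answer: 9:47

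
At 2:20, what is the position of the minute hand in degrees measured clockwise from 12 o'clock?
The minute hand moves 6 degrees per minute.
At 2:20: 20 x 6 = 120 degrees

Final answer: 120 degrees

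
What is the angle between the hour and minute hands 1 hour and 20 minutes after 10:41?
First find the time 1 hour and 20 minutes after 10:41.
Total minutes: 10 x 60 + 41 + 1 x 60 + 20 = 721.
721 mod 720 = 1 minutes = 12:01.
Now compute the angle at 12:01:
Hour hand: 0 x 30 + 1 x 0.5 = 0.5 degrees
Minute hand: 1 x 6 = 6 degrees
Difference: |0.5 - 6| = 5.5 degrees
The angle is 5.5 degrees

Final answer: 5.5 degrees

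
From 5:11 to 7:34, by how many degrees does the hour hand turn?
The hour hand moves 0.5 degrees per minute.
Time elapsed: 7:34 - 5:11 = 143 minutes
Angular displacement: 143 x 0.5 = 71.5 degrees

Final answer: 71.5 degrees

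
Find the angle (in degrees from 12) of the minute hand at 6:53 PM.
The minute hand moves 6 degrees per minute.
At 6:53: 53 x 6 = 318 degrees

Final answer: 318 degrees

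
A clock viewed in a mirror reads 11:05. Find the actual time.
Reflection across the vertical (12-6) axis maps a hand at angle A degrees to (360 - A) degrees, which sends a reading of T minutes past 12:00 to (720 - T) minutes past 12:00.
Mirror reads 11:05 = 665 minutes past 12:00.
Actual time: (720 - 665) mod 720 = 55 minutes = 12:55.

Final answer: 12:55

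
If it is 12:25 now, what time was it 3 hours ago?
Starting time: 12:25 = 25 total minutes past 12:00
Subtracting: 3 hours = 180 minutes
25 - 180 = -155 (negative, add 12 hours = 720) = 565 minutes
= 9 hours and 25 minutes past 12:00 = 9:25

Final answer: 9:25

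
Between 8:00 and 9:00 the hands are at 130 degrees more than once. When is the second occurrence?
At t minutes past 8:00, the hour hand is at 30 x 8 + 0.5t degrees and the minute hand is at 6t degrees.
The smaller angle between them is 130 degrees when |30H - 5.5t| = 130 or |30H - 5.5t| = 230.
With H = 8, solve 30 x 8 - 5.5t = +/- target for each target:
  t = (30 x 8 - 130) / 5.5 = 20
  t = (30 x 8 + 130) / 5.5 = 67.27 (outside (0, 60))
  t = (30 x 8 - 230) / 5.5 = 1.82
  t = (30 x 8 + 230) / 5.5 = 85.45 (outside (0, 60))
Valid solutions in (0, 60): {1.82, 20} minutes.
The second occurrence is t = 20 minutes.
The hands form a 130-degree angle at 20 minutes past 8:00.

Final answer: 20 minutes past 8:00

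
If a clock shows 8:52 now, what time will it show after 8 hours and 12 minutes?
Starting time: 8:52
Adding 12 minutes to 52 minutes: 52 + 12 = 64 minutes = 1 hour and 4 minutes
Adding 8 hours: 8 + 8 + 1 (carry) = 17 - 12 = 5
Final time: 5:04

Final answer: 5:04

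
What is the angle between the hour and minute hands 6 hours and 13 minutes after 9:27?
First find the time 6 hours and 13 minutes after 9:27.
Total minutes: 9 x 60 + 27 + 6 x 60 + 13 = 940.
940 mod 720 = 220 minutes = 3:40.
Now compute the angle at 3:40:
Hour hand: 3 x 30 + 40 x 0.5 = 110 degrees
Minute hand: 40 x 6 = 240 degrees
Difference: |110 - 240| = 130 degrees
The angle is 130 degrees

Final answer: 130 degrees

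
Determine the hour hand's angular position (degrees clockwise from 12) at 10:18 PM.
The hour hand moves 30 degrees per hour and 0.5 degrees per minute.
At 10:18: (10) x 30 + 18 x 0.5 = 300 + 9 = 309 degrees

Final answer: 309 degrees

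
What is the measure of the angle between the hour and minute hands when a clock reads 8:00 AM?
Hour hand position: 8 x 30 + 0 x 0.5 = 240 degrees
Minute hand position: 0 x 6 = 0 degrees
Difference: |240 - 0| = 240 degrees
Since 240 > 180, the smaller angle is 360 - 240 = 120 degrees

Final answer: 120 degrees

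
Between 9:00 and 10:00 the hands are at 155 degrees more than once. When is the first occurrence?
At t minutes past 9:00, the hour hand is at 30 x 9 + 0.5t degrees and the minute hand is at 6t degrees.
The smaller angle between them is 155 degrees when |30H - 5.5t| = 155 or |30H - 5.5t| = 205.
With H = 9, solve 30 x 9 - 5.5t = +/- target for each target:
  t = (30 x 9 - 155) / 5.5 = 20.91
  t = (30 x 9 + 155) / 5.5 = 77.27 (outside (0, 60))
  t = (30 x 9 - 205) / 5.5 = 11.82
  t = (30 x 9 + 205) / 5.5 = 86.36 (outside (0, 60))
Valid solutions in (0, 60): {11.82, 20.91} minutes.
The first occurrence is t = 11.82 minutes.
The hands form a 155-degree angle at 11.82 minutes past 9:00.

Final answer: 11.82 minutes past 9:00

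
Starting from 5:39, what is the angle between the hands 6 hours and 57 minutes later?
First find the time 6 hours and 57 minutes after 5:39.
Total minutes: 5 x 60 + 39 + 6 x 60 + 57 = 756.
756 mod 720 = 36 minutes = 12:36.
Now compute the angle at 12:36:
Hour hand: 0 x 30 + 36 x 0.5 = 18 degrees
Minute hand: 36 x 6 = 216 degrees
Difference: |18 - 216| = 198 degrees
Smaller angle: 360 - 198 = 162 degrees

Final answer: 162 degrees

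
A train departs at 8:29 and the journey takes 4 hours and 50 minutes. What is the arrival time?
Starting time: 8:29
Adding 50 minutes to 29 minutes: 29 + 50 = 79 minutes = 1 hour and 19 minutes
Adding 4 hours: 8 + 4 + 1 (carry) = 13 - 12 = 1
Final time: 1:19

Final answer: 1:19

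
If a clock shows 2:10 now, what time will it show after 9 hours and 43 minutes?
Starting time: 2:10
Adding 43 minutes to 10 minutes: 10 + 43 = 53 minutes
Adding 9 hours: 2 + 9 = 11
Final time: 11:53

Final answer: 11:53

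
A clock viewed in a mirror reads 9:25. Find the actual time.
Reflection across the vertical (12-6) axis maps a hand at angle A degrees to (360 - A) degrees, which sends a reading of T minutes past 12:00 to (720 - T) minutes past 12:00.
Mirror reads 9:25 = 565 minutes past 12:00.
Actual time: (720 - 565) mod 720 = 155 minutes = 2:35.

Final answer: 2:35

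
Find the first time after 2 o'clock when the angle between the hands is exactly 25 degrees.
At t minutes past 2:00, the hour hand is at 30 x 2 + 0.5t degrees and the minute hand is at 6t degrees.
The smaller angle between them is 25 degrees when |30H - 5.5t| = 25 or |30H - 5.5t| = 335.
With H = 2, solve 30 x 2 - 5.5t = +/- target for each target:
  t = (30 x 2 - 25) / 5.5 = 6.36
  t = (30 x 2 + 25) / 5.5 = 15.45
  t = (30 x 2 - 335) / 5.5 = -50 (outside (0, 60))
  t = (30 x 2 + 335) / 5.5 = 71.82 (outside (0, 60))
Valid solutions in (0, 60): {6.36, 15.45} minutes.
The first occurrence is t = 6.36 minutes.
The hands form a 25-degree angle at 6.36 minutes past 2:00.

Final answer: 6.36 minutes past 2:00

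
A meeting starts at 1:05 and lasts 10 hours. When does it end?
Starting time: 1:05
Adding 0 minutes to 5 minutes: 5 + 0 = 5 minutes
Adding 10 hours: 1 + 10 = 11
Final time: 11:05

Final answer: 11:05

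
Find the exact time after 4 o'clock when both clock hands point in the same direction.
The minute hand gains 5.5 degrees per minute on the hour hand.
At 4:00, the hour hand is at 120 degrees and the minute hand is at 0 degrees.
The gap is 120 degrees. Time to close: 120/5.5 = 60 x 4/11 = 21.82 minutes.
The hands overlap at 21.82 minutes past 4:00.

Final answer: 21.82 minutes past 4:00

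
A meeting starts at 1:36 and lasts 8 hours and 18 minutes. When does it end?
Starting time: 1:36
Adding 18 minutes to 36 minutes: 36 + 18 = 54 minutes
Adding 8 hours: 1 + 8 = 9
Final time: 9:54

Final answer: 9:54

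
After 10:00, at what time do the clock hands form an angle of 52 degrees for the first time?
At t minutes past 10:00, the hour hand is at 30 x 10 + 0.5t degrees and the minute hand is at 6t degrees.
The smaller angle between them is 52 degrees when |30H - 5.5t| = 52 or |30H - 5.5t| = 308.
With H = 10, solve 30 x 10 - 5.5t = +/- target for each target:
  t = (30 x 10 - 52) / 5.5 = 45.09
  t = (30 x 10 + 52) / 5.5 = 64 (outside (0, 60))
  t = (30 x 10 - 308) / 5.5 = -1.45 (outside (0, 60))
  t = (30 x 10 + 308) / 5.5 = 110.55 (outside (0, 60))
Valid solutions in (0, 60): {45.09} minutes.
The first occurrence is t = 45.09 minutes.
The hands form a 52-degree angle at 45.09 minutes past 10:00.

Final answer: 45.09 minutes past 10:00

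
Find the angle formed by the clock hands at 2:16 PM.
Hour hand position: 2 x 30 + 16 x 0.5 = 68 degrees
Minute hand position: 16 x 6 = 96 degrees
Difference: |68 - 96| = 28 degrees
The angle between the hands is 28 degrees

Final answer: 28 degrees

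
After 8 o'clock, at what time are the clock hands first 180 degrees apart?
For hands to be 180 degrees apart: |30H - 5.5t| = 180
With H = 8: t = (30 x 8 + 180)/5.5 = 76.36 or t = (30 x 8 - 180)/5.5 = 10.91
First valid solution (0 < t < 60): t = 10.91 minutes
The hands are opposite at 10.91 minutes past 8:00.

Final answer: 10.91 minutes past 8:00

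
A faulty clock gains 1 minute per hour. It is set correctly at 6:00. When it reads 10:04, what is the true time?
For every 60 true minutes, the faulty clock advances 61 minutes, so 1 faulty-clock minute corresponds to 60/61 true minutes.
From 6:00 to 10:04 on the faulty dial is 244 minutes.
True elapsed: 244 x 60/61 = 240 minutes = 4 hours.
True time: 6:00 + 4 hours = 10:00.

Final answer: 10:00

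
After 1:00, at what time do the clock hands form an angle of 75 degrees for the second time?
At t minutes past 1:00, the hour hand is at 30 x 1 + 0.5t degrees and the minute hand is at 6t degrees.
The smaller angle between them is 75 degrees when |30H - 5.5t| = 75 or |30H - 5.5t| = 285.
With H = 1, solve 30 x 1 - 5.5t = +/- target for each target:
  t = (30 x 1 - 75) / 5.5 = -8.18 (outside (0, 60))
  t = (30 x 1 + 75) / 5.5 = 19.09
  t = (30 x 1 - 285) / 5.5 = -46.36 (outside (0, 60))
  t = (30 x 1 + 285) / 5.5 = 57.27
Valid solutions in (0, 60): {19.09, 57.27} minutes.
The second occurrence is t = 57.27 minutes.
The hands form a 75-degree angle at 57.27 minutes past 1:00.

Final answer: 57.27 minutes past 1:00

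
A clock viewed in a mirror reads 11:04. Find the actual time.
Reflection across the vertical (12-6) axis maps a hand at angle A degrees to (360 - A) degrees, which sends a reading of T minutes past 12:00 to (720 - T) minutes past 12:00.
Mirror reads 11:04 = 664 minutes past 12:00.
Actual time: (720 - 664) mod 720 = 56 minutes = 12:56.

Final answer: 12:56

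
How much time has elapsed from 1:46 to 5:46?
From 1:46 to 5:46:
(5 x 60 + 46) - (1 x 60 + 46) = 346 - 106 = 240 minutes
= 4 hours

Final answer: 4 hours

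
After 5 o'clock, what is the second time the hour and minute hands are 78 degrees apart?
At t minutes past 5:00, the hour hand is at 30 x 5 + 0.5t degrees and the minute hand is at 6t degrees.
The smaller angle between them is 78 degrees when |30H - 5.5t| = 78 or |30H - 5.5t| = 282.
With H = 5, solve 30 x 5 - 5.5t = +/- target for each target:
  t = (30 x 5 - 78) / 5.5 = 13.09
  t = (30 x 5 + 78) / 5.5 = 41.45
  t = (30 x 5 - 282) / 5.5 = -24 (outside (0, 60))
  t = (30 x 5 + 282) / 5.5 = 78.55 (outside (0, 60))
Valid solutions in (0, 60): {13.09, 41.45} minutes.
The second occurrence is t = 41.45 minutes.
The hands form a 78-degree angle at 41.45 minutes past 5:00.

Final answer: 41.45 minutes past 5:00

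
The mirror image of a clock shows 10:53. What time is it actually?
Reflection across the vertical (12-6) axis maps a hand at angle A degrees to (360 - A) degrees, which sends a reading of T minutes past 12:00 to (720 - T) minutes past 12:00.
Mirror reads 10:53 = 653 minutes past 12:00.
Actual time: (720 - 653) mod 720 = 67 minutes = 1:07.

Final answer: 1:07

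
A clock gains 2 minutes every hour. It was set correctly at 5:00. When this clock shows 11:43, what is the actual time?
For every 60 true minutes, the faulty clock advances 62 minutes, so 1 faulty-clock minute corresponds to 60/62 true minutes.
From 5:00 to 11:43 on the faulty dial is 403 minutes.
True elapsed: 403 x 60/62 = 390 minutes = 6 hours and 30 minutes.
True time: 5:00 + 6 hours and 30 minutes = 11:30.

Final answer: 11:30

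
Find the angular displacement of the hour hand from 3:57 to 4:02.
The hour hand moves 0.5 degrees per minute.
Time elapsed: 4:02 - 3:57 = 5 minutes
Angular displacement: 5 x 0.5 = 2.5 degrees

Final answer: 2.5 degrees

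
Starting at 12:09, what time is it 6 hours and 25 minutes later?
Starting time: 12:09
Adding 25 minutes to 9 minutes: 9 + 25 = 34 minutes
Adding 6 hours: 12 + 6 = 18 - 12 = 6
Final time: 6:34

Final answer: 6:34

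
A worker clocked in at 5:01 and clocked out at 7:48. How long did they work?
From 5:01 to 7:48:
(7 x 60 + 48) - (5 x 60 + 1) = 468 - 301 = 167 minutes
= 2 hours and 47 minutes

Final answer: 2 hours and 47 minutes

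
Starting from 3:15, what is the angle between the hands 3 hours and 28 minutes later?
First find the time 3 hours and 28 minutes after 3:15.
Total minutes: 3 x 60 + 15 + 3 x 60 + 28 = 403.
403 mod 720 = 403 minutes = 6:43.
Now compute the angle at 6:43:
Hour hand: 6 x 30 + 43 x 0.5 = 201.5 degrees
Minute hand: 43 x 6 = 258 degrees
Difference: |201.5 - 258| = 56.5 degrees
The angle is 56.5 degrees

Final answer: 56.5 degrees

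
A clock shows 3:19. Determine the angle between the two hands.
Hour hand position: 3 x 30 + 19 x 0.5 = 99.5 degrees
Minute hand position: 19 x 6 = 114 degrees
Difference: |99.5 - 114| = 14.5 degrees
The angle between the hands is 14.5 degrees

Final answer: 14.5 degrees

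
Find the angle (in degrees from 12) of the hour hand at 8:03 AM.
The hour hand moves 30 degrees per hour and 0.5 degrees per minute.
At 8:03: (8) x 30 + 3 x 0.5 = 240 + 1.5 = 241.5 degrees

Final answer: 241.5 degrees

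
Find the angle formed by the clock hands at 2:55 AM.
Hour hand position: 2 x 30 + 55 x 0.5 = 87.5 degrees
Minute hand position: 55 x 6 = 330 degrees
Difference: |87.5 - 330| = 242.5 degrees
Since 242.5 > 180, the smaller angle is 360 - 242.5 = 117.5 degrees

Final answer: 117.5 degrees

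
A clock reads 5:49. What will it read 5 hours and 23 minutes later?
Starting time: 5:49
Adding 23 minutes to 49 minutes: 49 + 23 = 72 minutes = 1 hour and 12 minutes
Adding 5 hours: 5 + 5 + 1 (carry) = 11
Final time: 11:12

Final answer: 11:12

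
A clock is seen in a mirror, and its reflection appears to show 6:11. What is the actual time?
Reflection across the vertical (12-6) axis maps a hand at angle A degrees to (360 - A) degrees, which sends a reading of T minutes past 12:00 to (720 - T) minutes past 12:00.
Mirror reads 6:11 = 371 minutes past 12:00.
Actual time: (720 - 371) mod 720 = 349 minutes = 5:49.

Final answer: 5:49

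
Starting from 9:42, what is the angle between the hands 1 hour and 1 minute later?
First find the time 1 hour and 1 minute after 9:42.
Total minutes: 9 x 60 + 42 + 1 x 60 + 1 = 643.
643 mod 720 = 643 minutes = 10:43.
Now compute the angle at 10:43:
Hour hand: 10 x 30 + 43 x 0.5 = 321.5 degrees
Minute hand: 43 x 6 = 258 degrees
Difference: |321.5 - 258| = 63.5 degrees
The angle is 63.5 degrees

Final answer: 63.5 degrees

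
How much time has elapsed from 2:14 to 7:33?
From 2:14 to 7:33:
(7 x 60 + 33) - (2 x 60 + 14) = 453 - 134 = 319 minutes
= 5 hours and 19 minutes

Final answer: 5 hours and 19 minutes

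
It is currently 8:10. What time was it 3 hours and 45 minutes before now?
Starting time: 8:10 = 490 total minutes past 12:00
Subtracting: 3 hours and 45 minutes = 225 minutes
490 - 225 = 265 minutes
= 4 hours and 25 minutes past 12:00 = 4:25

Final answer: 4:25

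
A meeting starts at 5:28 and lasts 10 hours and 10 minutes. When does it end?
Starting time: 5:28
Adding 10 minutes to 28 minutes: 28 + 10 = 38 minutes
Adding 10 hours: 5 + 10 = 15 - 12 = 3
Final time: 3:38

Final answer: 3:38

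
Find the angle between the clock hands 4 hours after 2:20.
First find the time 4 hours after 2:20.
Total minutes: 2 x 60 + 20 + 4 x 60 + 0 = 380.
380 mod 720 = 380 minutes = 6:20.
Now compute the angle at 6:20:
Hour hand: 6 x 30 + 20 x 0.5 = 190 degrees
Minute hand: 20 x 6 = 120 degrees
Difference: |190 - 120| = 70 degrees
The angle is 70 degrees

Final answer: 70 degrees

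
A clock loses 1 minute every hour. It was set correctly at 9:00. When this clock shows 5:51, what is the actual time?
For every 60 true minutes, the faulty clock advances 59 minutes, so 1 faulty-clock minute corresponds to 60/59 true minutes.
From 9:00 to 5:51 on the faulty dial is 531 minutes.
True elapsed: 531 x 60/59 = 540 minutes = 9 hours.
True time: 9:00 + 9 hours = 6:00.

Final answer: 6:00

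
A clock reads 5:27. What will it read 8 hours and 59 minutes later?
Starting time: 5:27
Adding 59 minutes to 27 minutes: 27 + 59 = 86 minutes = 1 hour and 26 minutes
Adding 8 hours: 5 + 8 + 1 (carry) = 14 - 12 = 2
Final time: 2:26

Final answer: 2:26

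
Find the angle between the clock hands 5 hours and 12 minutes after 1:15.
First find the time 5 hours and 12 minutes after 1:15.
Total minutes: 1 x 60 + 15 + 5 x 60 + 12 = 387.
387 mod 720 = 387 minutes = 6:27.
Now compute the angle at 6:27:
Hour hand: 6 x 30 + 27 x 0.5 = 193.5 degrees
Minute hand: 27 x 6 = 162 degrees
Difference: |193.5 - 162| = 31.5 degrees
The angle is 31.5 degrees

Final answer: 31.5 degrees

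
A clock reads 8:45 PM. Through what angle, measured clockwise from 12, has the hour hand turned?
The hour hand moves 30 degrees per hour and 0.5 degrees per minute.
At 8:45: (8) x 30 + 45 x 0.5 = 240 + 22.5 = 262.5 degrees

Final answer: 262.5 degrees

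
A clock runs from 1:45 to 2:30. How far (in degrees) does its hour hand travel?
The hour hand moves 0.5 degrees per minute.
Time elapsed: 2:30 - 1:45 = 45 minutes
Angular displacement: 45 x 0.5 = 22.5 degrees

Final answer: 22.5 degrees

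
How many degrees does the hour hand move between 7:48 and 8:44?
The hour hand moves 0.5 degrees per minute.
Time elapsed: 8:44 - 7:48 = 56 minutes
Angular displacement: 56 x 0.5 = 28 degrees

Final answer: 28 degrees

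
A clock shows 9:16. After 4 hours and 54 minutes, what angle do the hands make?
First find the time 4 hours and 54 minutes after 9:16.
Total minutes: 9 x 60 + 16 + 4 x 60 + 54 = 850.
850 mod 720 = 130 minutes = 2:10.
Now compute the angle at 2:10:
Hour hand: 2 x 30 + 10 x 0.5 = 65 degrees
Minute hand: 10 x 6 = 60 degrees
Difference: |65 - 60| = 5 degrees
The angle is 5 degrees

Final answer: 5 degrees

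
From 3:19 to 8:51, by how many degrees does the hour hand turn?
The hour hand moves 0.5 degrees per minute.
Time elapsed: 8:51 - 3:19 = 332 minutes
Angular displacement: 332 x 0.5 = 166 degrees

Final answer: 166 degrees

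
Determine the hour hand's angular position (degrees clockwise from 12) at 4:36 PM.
The hour hand moves 30 degrees per hour and 0.5 degrees per minute.
At 4:36: (4) x 30 + 36 x 0.5 = 120 + 18 = 138 degrees

Final answer: 138 degrees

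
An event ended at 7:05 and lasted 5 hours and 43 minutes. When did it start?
Starting time: 7:05 = 425 total minutes past 12:00
Subtracting: 5 hours and 43 minutes = 343 minutes
425 - 343 = 82 minutes
= 1 hour and 22 minutes past 12:00 = 1:22

Final answer: 1:22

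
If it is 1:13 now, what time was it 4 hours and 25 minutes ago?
Starting time: 1:13 = 73 total minutes past 12:00
Subtracting: 4 hours and 25 minutes = 265 minutes
73 - 265 = -192 (negative, add 12 hours = 720) = 528 minutes
= 8 hours and 48 minutes past 12:00 = 8:48

Final answer: 8:48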